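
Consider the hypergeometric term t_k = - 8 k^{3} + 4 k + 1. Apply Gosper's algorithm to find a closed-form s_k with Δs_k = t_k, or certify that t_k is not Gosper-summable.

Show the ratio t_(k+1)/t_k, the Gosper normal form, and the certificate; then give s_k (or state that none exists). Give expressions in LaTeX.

Compute t_(k+1)/t_k: get (4*k - 8*(k + 1)**3 + 5)/(-8*k**3 + 4*k + 1).
Normal form (A,B,C) = (1, 1, k**3 - k/2 - 1/8).
Set up (1)·f(k+1) − (1)·f(k) − (k**3 - k/2 - 1/8) = 0.
d = 4 from the (0,0,3) case.
Match coefficients ⇒ f(k) = k*(2*k**3 - 4*k**2 + 1)/8.
Certificate R = B(k−1)f/C = k*(2*k**3 - 4*k**2 + 1)/((2*k + 1)*(4*k**2 - 2*k - 1)) gives s_k = -2*k**4 + 4*k**3 - k.
Check: Δs_k = -8*k**3 + 4*k + 1. ✓

s_k = - 2 k^{4} + 4 k^{3} - k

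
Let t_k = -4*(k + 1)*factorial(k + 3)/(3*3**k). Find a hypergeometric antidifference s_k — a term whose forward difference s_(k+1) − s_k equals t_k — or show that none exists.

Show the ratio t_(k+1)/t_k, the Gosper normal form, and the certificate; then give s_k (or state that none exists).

Step 1: r(k) = (k + 2)*(k + 4)/(3*(k + 1)).
Normal form (A,B,C) = (k/3 + 4/3, 1, k + 1).
Set up (k/3 + 4/3)·f(k+1) − (1)·f(k) − (k + 1) = 0.
From deg A=1, deg B=0, deg C=1: d=0.
Solve for f: f(k) = 3 (degree 0 ≤ 0).
Then R = B(k−1)f/C = 3/(k + 1), so s_k = R(k)·t_k = -4*factorial(k + 3)/3**k.
Check: Δs_k = -4*(k + 1)*factorial(k + 3)/(3*3**k). ✓

s_k = -4*factorial(k + 3)/3**k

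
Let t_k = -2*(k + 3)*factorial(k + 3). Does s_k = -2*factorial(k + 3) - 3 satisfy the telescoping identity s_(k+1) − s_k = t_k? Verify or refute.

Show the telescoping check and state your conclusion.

valid; difference matches t_k

s_(k+1) = -2*factorial(k + 4) - 3
s_(k+1) − s_k = -2*(k + 3)*factorial(k + 3)
(s_(k+1) − s_k) − t_k = 0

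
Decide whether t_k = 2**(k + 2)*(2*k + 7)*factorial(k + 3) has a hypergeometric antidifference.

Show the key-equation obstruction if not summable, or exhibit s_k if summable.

Compute t_(k+1)/t_k: get 2*(k + 4)*(2*k + 9)/(2*k + 7).
A = 2*k + 8, B = 1, C = k + 7/2.
Set up (2*k + 8)·f(k+1) − (1)·f(k) − (k + 7/2) = 0.
Bound: deg f ≤ 0.
Solving with deg f ≤ 0: f(k) = 1/2.
R(k) = B(k−1)·f(k)/C(k) = 1/(2*k + 7); s_k = R·t_k = 2**(k + 2)*factorial(k + 3).
Δs = 2**(k + 2)*(2*k + 7)*factorial(k + 3), as required.

Yes. s_k = 2**(k + 2)*factorial(k + 3).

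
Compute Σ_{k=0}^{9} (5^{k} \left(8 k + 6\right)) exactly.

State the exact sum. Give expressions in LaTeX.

The ratio is 5*(4*k + 7)/(4*k + 3).
A = 5, B = 1, C = k + 3/4.
Set up (5)·f(k+1) − (1)·f(k) − (k + 3/4) = 0.
Degrees (0,0,1) ⇒ d ≤ 1.
Coefficient equations give f(k) = (2*k - 1)/8.
Get s_k = R·t_k = 5**k*(2*k - 1) with R(k) = B(k−1)f(k)/C(k) = (2*k - 1)/(2*(4*k + 3)).
s_(k+1) − s_k = 5**k*(8*k + 6) = t_k.
Evaluate s at k=10 and k=0: 185546875 and -1; difference 185546876.

Σ = 185546876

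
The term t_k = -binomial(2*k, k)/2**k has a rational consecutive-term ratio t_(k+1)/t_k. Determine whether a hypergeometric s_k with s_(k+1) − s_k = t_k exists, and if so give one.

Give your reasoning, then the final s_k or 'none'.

none (Gosper's algorithm certifies no s_k)

Compute t_(k+1)/t_k: get (2*k + 1)/(k + 1).
A = 2*k + 1, B = k + 1, C = 1.
Key eq: (2*k + 1)·f(k+1) = (k)·f(k) + (1).
d = -1 from the (1,1,0) case.
Bound -1 < 0, so the key equation has no polynomial solution.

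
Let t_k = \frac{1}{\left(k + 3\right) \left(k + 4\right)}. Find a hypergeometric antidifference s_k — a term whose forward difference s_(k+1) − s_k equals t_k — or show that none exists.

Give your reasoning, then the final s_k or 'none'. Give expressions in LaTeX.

s_k = \frac{k}{3 \left(k + 3\right)}

Step 1: r(k) = (k + 3)/(k + 5).
So A=k + 3 and B=k + 5, with C=1.
Set up (k + 3)·f(k+1) − (k + 4)·f(k) − (1) = 0.
Bound: deg f ≤ 1.
Solving with deg f ≤ 1: f(k) = k/3.
Certificate R = B(k−1)f/C = k*(k + 4)/3 gives s_k = k/(3*(k + 3)).
s_(k+1) − s_k = 1/(k**2 + 7*k + 12) = t_k.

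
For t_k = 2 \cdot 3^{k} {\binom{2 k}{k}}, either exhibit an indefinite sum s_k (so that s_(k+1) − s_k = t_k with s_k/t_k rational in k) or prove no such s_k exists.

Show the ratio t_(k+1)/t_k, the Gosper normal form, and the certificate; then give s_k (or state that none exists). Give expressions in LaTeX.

The ratio is 6*(2*k + 1)/(k + 1).
Factor: A=12*k + 6; B=k + 1; C=1.
f must satisfy (12*k + 6)·f(k+1) − (k)·f(k) = 1.
From deg A=1, deg B=1, deg C=0: d=-1.
Negative degree bound (-1): no f exists, t_k not Gosper-summable.

none — t_k is not Gosper-summable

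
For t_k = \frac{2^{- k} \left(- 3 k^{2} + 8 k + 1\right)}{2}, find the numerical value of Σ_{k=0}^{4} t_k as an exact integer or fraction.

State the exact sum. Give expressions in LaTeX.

r(k) = (3*k**2 - 2*k - 6)/(2*(3*k**2 - 8*k - 1)) after simplifying.
Gosper form: A/B · C(k+1)/C(k) with A=1/2, B=1, C=k**2 - 8*k/3 - 1/3.
Key eq: (1/2)·f(k+1) = (1)·f(k) + (k**2 - 8*k/3 - 1/3).
Degrees (0,0,2) ⇒ d ≤ 2.
Match coefficients ⇒ f(k) = -2*k*(3*k - 2)/3.
Certificate R = B(k−1)f/C = -2*k*(3*k - 2)/(3*k**2 - 8*k - 1) gives s_k = k*(3*k - 2)/2**k.
Δs = (-3*k**2 + 8*k + 1)/(2*2**k), as required.
Σ_(k=0)^(4) t_k = s_(5) − s_(0) = 65/32 − (0) = 65/32.

Σ = 65/32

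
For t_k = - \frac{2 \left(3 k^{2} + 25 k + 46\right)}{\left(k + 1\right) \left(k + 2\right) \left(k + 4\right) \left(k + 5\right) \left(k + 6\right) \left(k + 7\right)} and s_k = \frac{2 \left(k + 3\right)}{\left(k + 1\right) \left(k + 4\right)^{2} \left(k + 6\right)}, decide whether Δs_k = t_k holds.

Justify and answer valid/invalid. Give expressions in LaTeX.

s_(k+1) = 2*(k + 4)/((k + 2)*(k + 5)**2*(k + 7))
s_(k+1) − s_k = 2*((k + 1)*(k + 4)**3*(k + 6) - (k + 2)*(k + 3)*(k + 5)**2*(k + 7))/((k + 1)*(k + 2)*(k + 4)**2*(k + 5)**2*(k + 6)*(k + 7))
(s_(k+1) − s_k) − t_k = 2*(4*k**3 + 51*k**2 + 205*k + 254)/(k**8 + 34*k**7 + 492*k**6 + 3942*k**5 + 19023*k**4 + 56184*k**3 + 98084*k**2 + 91040*k + 33600)

Invalid: residual \frac{2 \left(4 k^{3} + 51 k^{2} + 205 k + 254\right)}{k^{8} + 34 k^{7} + 492 k^{6} + 3942 k^{5} + 19023 k^{4} + 56184 k^{3} + 98084 k^{2} + 91040 k + 33600} ≠ 0.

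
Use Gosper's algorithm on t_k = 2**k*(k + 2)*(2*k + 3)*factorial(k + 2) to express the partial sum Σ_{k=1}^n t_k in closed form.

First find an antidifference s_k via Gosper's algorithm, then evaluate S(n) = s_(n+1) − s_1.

S(n) = 2*2**n*n*factorial(n + 3) + 2*2**n*factorial(n + 3) - 12

r(k) = (k + 3)**2*(4*k + 10)/((k + 2)*(2*k + 3)) after simplifying.
Factor: A=2*k + 6; B=1; C=k**2 + 7*k/2 + 3.
Need (2*k + 6)·f(k+1) − (1)·f(k) = k**2 + 7*k/2 + 3.
Bound: deg f ≤ 1.
Coefficient equations give f(k) = k/2.
Get s_k = R·t_k = 2**k*k*factorial(k + 2) with R(k) = B(k−1)f(k)/C(k) = k/((k + 2)*(2*k + 3)).
s_(k+1) − s_k = 2**k*(k + 2)*(2*k + 3)*factorial(k + 2) = t_k.
s_(n+1) = 2**(n + 1)*(n + 1)*factorial(n + 3) and s_(1) = 12, so S(n) = 2*2**n*n*factorial(n + 3) + 2*2**n*factorial(n + 3) - 12.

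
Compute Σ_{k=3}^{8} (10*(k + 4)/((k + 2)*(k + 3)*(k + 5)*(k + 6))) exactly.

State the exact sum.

Step 1: r(k) = (k + 2)*(k + 5)**2/((k + 4)**2*(k + 7)).
Factor: A=k + 2; B=k + 7; C=k**2 + 8*k + 16.
f must satisfy (k + 2)·f(k+1) − (k + 6)·f(k) = k**2 + 8*k + 16.
d = 4 from the (1,1,2) case.
Coefficient equations give f(k) = k*(k + 3)*(k + 4)*(k + 7)/20.
R(k) = B(k−1)·f(k)/C(k) = k*(k + 3)*(k + 6)*(k + 7)/(20*(k + 4)); s_k = R·t_k = k*(k + 7)/(2*(k**2 + 7*k + 10)).
Check: Δs_k = 10*(k + 4)/(k**4 + 16*k**3 + 91*k**2 + 216*k + 180). ✓
Telescoping: Σ = s_(9) − s_(3) = 36/77 − (3/8) = 57/616.

Σ = 57/616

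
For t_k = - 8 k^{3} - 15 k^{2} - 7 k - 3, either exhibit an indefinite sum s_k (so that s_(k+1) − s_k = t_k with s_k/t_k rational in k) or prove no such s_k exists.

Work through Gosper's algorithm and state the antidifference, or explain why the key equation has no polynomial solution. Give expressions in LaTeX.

s_k = k \left(- 2 k^{3} - k^{2} + 2 k - 2\right)

Ratio r(k) = (8*k**3 + 39*k**2 + 61*k + 33)/(8*k**3 + 15*k**2 + 7*k + 3).
A = 1, B = 1, C = k**3 + 15*k**2/8 + 7*k/8 + 3/8.
f must satisfy (1)·f(k+1) − (1)·f(k) = k**3 + 15*k**2/8 + 7*k/8 + 3/8.
Bound: deg f ≤ 4.
Coefficient equations give f(k) = k*(2*k**3 + k**2 - 2*k + 2)/8.
R(k) = B(k−1)·f(k)/C(k) = k*(2*k**3 + k**2 - 2*k + 2)/(8*k**3 + 15*k**2 + 7*k + 3); s_k = R·t_k = k*(-2*k**3 - k**2 + 2*k - 2).
Δs = -8*k**3 - 15*k**2 - 7*k - 3, as required.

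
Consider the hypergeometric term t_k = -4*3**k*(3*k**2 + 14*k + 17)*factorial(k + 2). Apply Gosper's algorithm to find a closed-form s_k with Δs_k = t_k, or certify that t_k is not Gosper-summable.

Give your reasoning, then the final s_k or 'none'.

Ratio r(k) = 3*(3*k**3 + 29*k**2 + 94*k + 102)/(3*k**2 + 14*k + 17).
Take A(k)=3*k + 9, B(k)=1, C(k)=k**2 + 14*k/3 + 17/3.
Solve (3*k + 9)·f(k+1) − (1)·f(k) = k**2 + 14*k/3 + 17/3.
From deg A=1, deg B=0, deg C=2: d=1.
A polynomial solution: f(k) = (k + 1)/3.
So s_k = (B(k−1)f/C)·t_k = ((k + 1)/(3*k**2 + 14*k + 17))·t_k = -4*3**k*(k + 1)*factorial(k + 2).
s_(k+1) − s_k = -4*3**k*(3*k**2 + 14*k + 17)*factorial(k + 2) = t_k.

s_k = -4*3**k*(k + 1)*factorial(k + 2)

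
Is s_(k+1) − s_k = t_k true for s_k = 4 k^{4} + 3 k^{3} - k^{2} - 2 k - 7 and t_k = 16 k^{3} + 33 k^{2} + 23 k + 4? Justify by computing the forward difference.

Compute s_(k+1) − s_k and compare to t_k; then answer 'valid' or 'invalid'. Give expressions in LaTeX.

Valid: the claim telescopes to t_k.

s_(k+1) = 4*k**4 + 19*k**3 + 32*k**2 + 21*k - 3
s_(k+1) − s_k = 16*k**3 + 33*k**2 + 23*k + 4
(s_(k+1) − s_k) − t_k = 0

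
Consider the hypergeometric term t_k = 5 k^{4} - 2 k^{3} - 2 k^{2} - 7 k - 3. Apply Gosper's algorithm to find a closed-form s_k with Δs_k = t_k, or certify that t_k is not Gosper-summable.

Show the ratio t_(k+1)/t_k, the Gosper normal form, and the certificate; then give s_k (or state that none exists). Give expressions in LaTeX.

s_k = k^{2} \left(k^{3} - 3 k^{2} + 2 k - 3\right)

Compute t_(k+1)/t_k: get (5*k**4 + 18*k**3 + 22*k**2 + 3*k - 9)/(5*k**4 - 2*k**3 - 2*k**2 - 7*k - 3).
Gosper form: A/B · C(k+1)/C(k) with A=1, B=1, C=k**4 - 2*k**3/5 - 2*k**2/5 - 7*k/5 - 3/5.
Set up (1)·f(k+1) − (1)·f(k) − (k**4 - 2*k**3/5 - 2*k**2/5 - 7*k/5 - 3/5) = 0.
Bound: deg f ≤ 5.
A polynomial solution: f(k) = k**2*(k**3 - 3*k**2 + 2*k - 3)/5.
So s_k = (B(k−1)f/C)·t_k = (k**2*(k**3 - 3*k**2 + 2*k - 3)/(5*k**4 - 2*k**3 - 2*k**2 - 7*k - 3))·t_k = k**2*(k**3 - 3*k**2 + 2*k - 3).
Δs = 5*k**4 - 2*k**3 - 2*k**2 - 7*k - 3, as required.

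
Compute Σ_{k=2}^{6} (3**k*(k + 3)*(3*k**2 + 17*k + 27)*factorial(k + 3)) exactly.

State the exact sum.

Σ = 579341534760

Compute t_(k+1)/t_k: get (k + 4)**2*(51*k + 9*(k + 1)**2 + 132)/((k + 3)*(3*k**2 + 17*k + 27)).
A = 3*k + 12, B = 1, C = k**3 + 26*k**2/3 + 26*k + 27.
Key eq: (3*k + 12)·f(k+1) = (1)·f(k) + (k**3 + 26*k**2/3 + 26*k + 27).
Degrees (1,0,3) ⇒ d ≤ 2.
Solving with deg f ≤ 2: f(k) = (k**2 + 3*k + 3)/3.
So s_k = (B(k−1)f/C)·t_k = ((k**2 + 3*k + 3)/((k + 3)*(3*k**2 + 17*k + 27)))·t_k = 3**k*(k**2 + 3*k + 3)*factorial(k + 3).
s_(k+1) − s_k = 3**k*(k + 3)*(3*k**2 + 17*k + 27)*factorial(k + 3) = t_k.
Sum = s_(7) − s_(2); s_(7) = 579341548800, s_(2) = 14040 ⇒ 579341534760.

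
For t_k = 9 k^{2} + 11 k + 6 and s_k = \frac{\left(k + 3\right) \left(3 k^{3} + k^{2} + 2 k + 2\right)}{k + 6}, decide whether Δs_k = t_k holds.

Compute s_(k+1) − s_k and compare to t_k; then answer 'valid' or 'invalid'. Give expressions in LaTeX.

s_(k+1) = (k + 4)*(2*k + 3*(k + 1)**3 + (k + 1)**2 + 4)/(k + 7)
s_(k+1) − s_k = (9*k**4 + 110*k**3 + 335*k**2 + 330*k + 150)/(k**2 + 13*k + 42)
(s_(k+1) − s_k) − t_k = 6*(-3*k**3 - 32*k**2 - 35*k - 17)/(k**2 + 13*k + 42)

Invalid: residual \frac{6 \left(- 3 k^{3} - 32 k^{2} - 35 k - 17\right)}{k^{2} + 13 k + 42} ≠ 0.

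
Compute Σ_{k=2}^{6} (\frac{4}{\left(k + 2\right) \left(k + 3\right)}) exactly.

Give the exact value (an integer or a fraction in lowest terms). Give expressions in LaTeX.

Ratio r(k) = (k + 2)/(k + 4).
Factor: A=k + 2; B=k + 4; C=1.
f must satisfy (k + 2)·f(k+1) − (k + 3)·f(k) = 1.
Degrees (1,1,0) ⇒ d ≤ 1.
Solve for f: f(k) = k/2 (degree 1 ≤ 1).
Get s_k = R·t_k = 2*k/(k + 2) with R(k) = B(k−1)f(k)/C(k) = k*(k + 3)/2.
Verify: 4/(k**2 + 5*k + 6) matches t_k.
Telescoping: Σ = s_(7) − s_(2) = 14/9 − (1) = 5/9.

Σ = 5/9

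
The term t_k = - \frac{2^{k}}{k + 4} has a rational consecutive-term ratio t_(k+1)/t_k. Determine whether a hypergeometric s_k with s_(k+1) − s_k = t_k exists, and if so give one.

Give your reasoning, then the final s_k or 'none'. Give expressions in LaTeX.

no hypergeometric antidifference exists

t_(k+1)/t_k = 2*(k + 4)/(k + 5).
Take A(k)=2*k + 8, B(k)=k + 5, C(k)=1.
Key eq: (2*k + 8)·f(k+1) = (k + 4)·f(k) + (1).
From deg A=1, deg B=1, deg C=0: d=-1.
deg f ≤ -1 is impossible — no certificate.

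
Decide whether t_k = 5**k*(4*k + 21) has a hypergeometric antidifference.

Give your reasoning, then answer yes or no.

r(k) = 5*(4*k + 25)/(4*k + 21) after simplifying.
So A=5 and B=1, with C=k + 21/4.
Key eq: (5)·f(k+1) = (1)·f(k) + (k + 21/4).
Bound: deg f ≤ 1.
Solving with deg f ≤ 1: f(k) = (k + 4)/4.
Get s_k = R·t_k = 5**k*(k + 4) with R(k) = B(k−1)f(k)/C(k) = (k + 4)/(4*k + 21).
Verify: 5**k*(4*k + 21) matches t_k.

Yes. s_k = 5**k*(k + 4).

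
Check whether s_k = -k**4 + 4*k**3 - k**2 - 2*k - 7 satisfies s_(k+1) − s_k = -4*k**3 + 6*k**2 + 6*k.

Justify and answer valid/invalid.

s_(k+1) = -k**4 + 5*k**2 + 4*k - 7
s_(k+1) − s_k = 2*k*(-2*k**2 + 3*k + 3)
(s_(k+1) − s_k) − t_k = 0

valid (s_(k+1) − s_k reduces to t_k)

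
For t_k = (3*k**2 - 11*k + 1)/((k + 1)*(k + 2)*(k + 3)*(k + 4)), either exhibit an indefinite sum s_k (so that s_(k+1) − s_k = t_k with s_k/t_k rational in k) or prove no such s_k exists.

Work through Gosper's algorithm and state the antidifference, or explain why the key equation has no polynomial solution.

s_k = k*(k**2 - 12*k + 17)/(6*(k + 1)*(k + 2)*(k + 3))

Compute t_(k+1)/t_k: get -(k + 1)*(11*k - 3*(k + 1)**2 + 10)/((k + 5)*(3*k**2 - 11*k + 1)).
Take A(k)=k + 1, B(k)=k + 5, C(k)=k**2 - 11*k/3 + 1/3.
Solve (k + 1)·f(k+1) − (k + 4)·f(k) = k**2 - 11*k/3 + 1/3.
From deg A=1, deg B=1, deg C=2: d=3.
Match coefficients ⇒ f(k) = k*(k**2 - 12*k + 17)/18.
Certificate R = B(k−1)f/C = k*(k + 4)*(k**2 - 12*k + 17)/(6*(3*k**2 - 11*k + 1)) gives s_k = k*(k**2 - 12*k + 17)/(6*(k + 1)*(k + 2)*(k + 3)).
Verify: (3*k**2 - 11*k + 1)/(k**4 + 10*k**3 + 35*k**2 + 50*k + 24) matches t_k.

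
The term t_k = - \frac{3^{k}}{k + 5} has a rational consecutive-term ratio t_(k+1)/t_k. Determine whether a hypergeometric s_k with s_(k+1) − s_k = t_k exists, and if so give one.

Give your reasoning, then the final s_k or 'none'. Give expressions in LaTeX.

Compute t_(k+1)/t_k: get 3*(k + 5)/(k + 6).
Gosper form: A/B · C(k+1)/C(k) with A=3*k + 15, B=k + 6, C=1.
Key eq: (3*k + 15)·f(k+1) = (k + 5)·f(k) + (1).
Bound: deg f ≤ -1.
Bound -1 < 0, so the key equation has no polynomial solution.

none — t_k is not Gosper-summable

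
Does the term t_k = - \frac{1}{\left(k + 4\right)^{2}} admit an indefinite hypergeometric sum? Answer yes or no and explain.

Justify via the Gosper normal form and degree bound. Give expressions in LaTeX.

Ratio r(k) = (k + 4)**2/(k + 5)**2.
Normal form (A,B,C) = (k**2 + 8*k + 16, k**2 + 10*k + 25, 1).
Need (k**2 + 8*k + 16)·f(k+1) − (k**2 + 8*k + 16)·f(k) = 1.
d = 0 from the (2,2,0) case.
f = c0 ⇒ A·f(k+1) − B(k−1)·f(k) − C = -1. The system {-1 = 0} is inconsistent; no antidifference.

No — the linear system for f has no solution.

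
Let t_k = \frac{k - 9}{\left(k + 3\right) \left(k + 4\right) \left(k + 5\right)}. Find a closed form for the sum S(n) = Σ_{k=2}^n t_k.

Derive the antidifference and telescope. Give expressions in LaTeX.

The ratio is (k - 8)*(k + 3)/((k - 9)*(k + 6)).
A = k + 3, B = k + 6, C = k - 9.
Solve (k + 3)·f(k+1) − (k + 5)·f(k) = k - 9.
d = 2 from the (1,1,1) case.
Match coefficients ⇒ f(k) = -k*(k + 11)/4.
Get s_k = R·t_k = k*(-k - 11)/(4*(k + 3)*(k + 4)) with R(k) = B(k−1)f(k)/C(k) = -k*(k + 5)*(k + 11)/(4*(k - 9)).
s_(k+1) − s_k = (k - 9)/(k**3 + 12*k**2 + 47*k + 60) = t_k.
Telescope: S(n) = s_(n+1) − s_(2) = (-n**2 - 13*n - 12)/(4*(n**2 + 9*n + 20)) − (-13/60) = (-n**2 - 39*n + 40)/(30*(n**2 + 9*n + 20)).

S(n) = \frac{- n^{2} - 39 n + 40}{30 \left(n^{2} + 9 n + 20\right)}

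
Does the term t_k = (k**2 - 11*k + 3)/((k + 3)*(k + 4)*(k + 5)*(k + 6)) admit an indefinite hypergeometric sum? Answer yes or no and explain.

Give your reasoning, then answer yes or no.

Yes. s_k = k*(2 - k)/((k + 3)*(k + 4)*(k + 5)).

Ratio r(k) = -(k + 3)*(11*k - (k + 1)**2 + 8)/((k + 7)*(k**2 - 11*k + 3)).
A = k + 3, B = k + 7, C = k**2 - 11*k + 3.
Need (k + 3)·f(k+1) − (k + 6)·f(k) = k**2 - 11*k + 3.
deg f ≤ 3 (via 1,1,2).
Match coefficients ⇒ f(k) = -k*(k - 2).
Then R = B(k−1)f/C = -k*(k - 2)*(k + 6)/(k**2 - 11*k + 3), so s_k = R(k)·t_k = k*(2 - k)/((k + 3)*(k + 4)*(k + 5)).
Check: Δs_k = (k**2 - 11*k + 3)/(k**4 + 18*k**3 + 119*k**2 + 342*k + 360). ✓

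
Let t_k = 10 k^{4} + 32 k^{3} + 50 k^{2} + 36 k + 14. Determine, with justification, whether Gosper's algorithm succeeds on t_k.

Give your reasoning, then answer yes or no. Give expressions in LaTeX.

Yes. s_k = k \left(2 k^{4} + 3 k^{3} + 4 k^{2} + k + 4\right).

Ratio r(k) = (5*k**4 + 36*k**3 + 103*k**2 + 136*k + 71)/(5*k**4 + 16*k**3 + 25*k**2 + 18*k + 7).
A = 1, B = 1, C = k**4 + 16*k**3/5 + 5*k**2 + 18*k/5 + 7/5.
Solve (1)·f(k+1) − (1)·f(k) = k**4 + 16*k**3/5 + 5*k**2 + 18*k/5 + 7/5.
From deg A=0, deg B=0, deg C=4: d=5.
Coefficient equations give f(k) = k*(2*k**4 + 3*k**3 + 4*k**2 + k + 4)/10.
Certificate R = B(k−1)f/C = k*(2*k**4 + 3*k**3 + 4*k**2 + k + 4)/(2*(5*k**4 + 16*k**3 + 25*k**2 + 18*k + 7)) gives s_k = k*(2*k**4 + 3*k**3 + 4*k**2 + k + 4).
Check: Δs_k = 10*k**4 + 32*k**3 + 50*k**2 + 36*k + 14. ✓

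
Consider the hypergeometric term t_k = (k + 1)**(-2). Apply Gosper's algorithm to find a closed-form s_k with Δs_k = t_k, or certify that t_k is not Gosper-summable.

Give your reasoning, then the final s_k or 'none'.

not Gosper-summable; s_k does not exist

Ratio r(k) = (k + 1)**2/(k + 2)**2.
So A=k**2 + 2*k + 1 and B=k**2 + 4*k + 4, with C=1.
f must satisfy (k**2 + 2*k + 1)·f(k+1) − (k**2 + 2*k + 1)·f(k) = 1.
Degrees (2,2,0) ⇒ d ≤ 0.
f = c0 ⇒ A·f(k+1) − B(k−1)·f(k) − C = -1. The system {-1 = 0} is inconsistent; no antidifference.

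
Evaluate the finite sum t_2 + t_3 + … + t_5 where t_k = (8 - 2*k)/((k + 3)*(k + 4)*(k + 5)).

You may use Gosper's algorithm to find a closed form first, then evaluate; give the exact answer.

The ratio is (k - 3)*(k + 3)/((k - 4)*(k + 6)).
So A=k + 3 and B=k + 6, with C=k - 4.
Set up (k + 3)·f(k+1) − (k + 5)·f(k) − (k - 4) = 0.
d = 2 from the (1,1,1) case.
Coefficient equations give f(k) = -k*(k + 31)/24.
R(k) = B(k−1)·f(k)/C(k) = -k*(k + 5)*(k + 31)/(24*(k - 4)); s_k = R·t_k = k*(k + 31)/(12*(k + 3)*(k + 4)).
Verify: 2*(4 - k)/(k**3 + 12*k**2 + 47*k + 60) matches t_k.
Sum = s_(6) − s_(2); s_(6) = 37/180, s_(2) = 11/60 ⇒ 1/45.

Σ = 1/45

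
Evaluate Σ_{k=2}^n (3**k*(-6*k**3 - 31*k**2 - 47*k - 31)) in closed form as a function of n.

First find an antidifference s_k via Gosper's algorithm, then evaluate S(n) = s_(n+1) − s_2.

S(n) = -9*3**n*n**3 - 33*3**n*n**2 - 51*3**n*n - 33*3**n + 378

Step 1: r(k) = 3*(6*k**3 + 49*k**2 + 127*k + 115)/(6*k**3 + 31*k**2 + 47*k + 31).
A = 3, B = 1, C = k**3 + 31*k**2/6 + 47*k/6 + 31/6.
f must satisfy (3)·f(k+1) − (1)·f(k) = k**3 + 31*k**2/6 + 47*k/6 + 31/6.
Bound: deg f ≤ 3.
Solving with deg f ≤ 3: f(k) = (3*k**3 + 2*k**2 + 4*k + 2)/6.
Then R = B(k−1)f/C = (3*k**3 + 2*k**2 + 4*k + 2)/(6*k**3 + 31*k**2 + 47*k + 31), so s_k = R(k)·t_k = 3**k*(-3*k**3 - 2*k**2 - 4*k - 2).
Verify: 3**k*(-6*k**3 - 31*k**2 - 47*k - 31) matches t_k.
s_(n+1) = 3**(n + 1)*(-3*n**3 - 11*n**2 - 17*n - 11) and s_(2) = -378, so S(n) = -9*3**n*n**3 - 33*3**n*n**2 - 51*3**n*n - 33*3**n + 378.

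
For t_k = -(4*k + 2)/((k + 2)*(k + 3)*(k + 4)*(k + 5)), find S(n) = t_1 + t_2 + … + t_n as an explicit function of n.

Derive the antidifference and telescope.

S(n) = n*(-n**2 - 12*n - 17)/(15*(n**3 + 12*n**2 + 47*n + 60))

Compute t_(k+1)/t_k: get (k + 2)*(2*k + 3)/((k + 6)*(2*k + 1)).
So A=k + 2 and B=k + 6, with C=k + 1/2.
Set up (k + 2)·f(k+1) − (k + 5)·f(k) − (k + 1/2) = 0.
Degrees (1,1,1) ⇒ d ≤ 3.
Solving with deg f ≤ 3: f(k) = k*(k**2 + 9*k + 2)/48.
R(k) = B(k−1)·f(k)/C(k) = k*(k + 5)*(k**2 + 9*k + 2)/(24*(2*k + 1)); s_k = R·t_k = -k*(k**2 + 9*k + 2)/(12*(k + 2)*(k + 3)*(k + 4)).
s_(k+1) − s_k = 2*(-2*k - 1)/(k**4 + 14*k**3 + 71*k**2 + 154*k + 120) = t_k.
Σ_(k=1)^n t_k = s_(n+1) − s_(1) = ((-n**3 - 12*n**2 - 23*n - 12)/(12*(n**3 + 12*n**2 + 47*n + 60))) − (-1/60), i.e. n*(-n**2 - 12*n - 17)/(15*(n**3 + 12*n**2 + 47*n + 60)).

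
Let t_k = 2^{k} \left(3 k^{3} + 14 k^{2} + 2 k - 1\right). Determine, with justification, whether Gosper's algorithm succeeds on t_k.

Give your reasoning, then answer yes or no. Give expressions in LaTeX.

t_(k+1)/t_k = 2*(3*k**3 + 23*k**2 + 39*k + 18)/(3*k**3 + 14*k**2 + 2*k - 1).
So A=2 and B=1, with C=k**3 + 14*k**2/3 + 2*k/3 - 1/3.
Need (2)·f(k+1) − (1)·f(k) = k**3 + 14*k**2/3 + 2*k/3 - 1/3.
From deg A=0, deg B=0, deg C=3: d=3.
Coefficient equations give f(k) = (k - 1)*(3*k**2 - k - 1)/3.
R(k) = B(k−1)·f(k)/C(k) = (k - 1)*(3*k**2 - k - 1)/(3*k**3 + 14*k**2 + 2*k - 1); s_k = R·t_k = 2**k*(3*k**3 - 4*k**2 + 1).
Check: Δs_k = 2**k*(3*k**3 + 14*k**2 + 2*k - 1). ✓

Yes. s_k = 2^{k} \left(3 k^{3} - 4 k^{2} + 1\right).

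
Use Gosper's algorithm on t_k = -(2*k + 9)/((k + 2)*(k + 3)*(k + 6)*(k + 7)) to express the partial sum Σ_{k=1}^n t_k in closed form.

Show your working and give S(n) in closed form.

r(k) = (k + 2)*(k + 6)*(2*k + 11)/((k + 4)*(k + 8)*(2*k + 9)) after simplifying.
A = k + 2, B = k + 8, C = k**3 + 27*k**2/2 + 121*k/2 + 90.
f must satisfy (k + 2)·f(k+1) − (k + 7)·f(k) = k**3 + 27*k**2/2 + 121*k/2 + 90.
Degrees (1,1,3) ⇒ d ≤ 5.
Coefficient equations give f(k) = k*(k + 3)*(k + 4)*(k + 5)*(k + 8)/24.
Certificate R = B(k−1)f/C = k*(k + 3)*(k + 7)*(k + 8)/(12*(2*k + 9)) gives s_k = k*(-k - 8)/(12*(k**2 + 8*k + 12)).
s_(k+1) − s_k = (-2*k - 9)/(k**4 + 18*k**3 + 113*k**2 + 288*k + 252) = t_k.
Telescope: S(n) = s_(n+1) − s_(1) = (-n**2 - 10*n - 9)/(12*(n**2 + 10*n + 21)) − (-1/28) = n*(-n - 10)/(21*(n**2 + 10*n + 21)).

S(n) = n*(-n - 10)/(21*(n**2 + 10*n + 21))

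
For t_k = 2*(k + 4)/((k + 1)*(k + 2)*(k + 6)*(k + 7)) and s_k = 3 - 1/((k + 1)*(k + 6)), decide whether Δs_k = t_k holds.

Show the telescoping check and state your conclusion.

s_(k+1) = 3 - 1/((k + 2)*(k + 7))
s_(k+1) − s_k = 2*(k + 4)/(k**4 + 16*k**3 + 83*k**2 + 152*k + 84)
(s_(k+1) − s_k) − t_k = 0

valid; difference matches t_k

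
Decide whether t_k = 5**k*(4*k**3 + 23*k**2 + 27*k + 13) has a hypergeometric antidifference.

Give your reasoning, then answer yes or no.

Yes. s_k = 5**k*(k**3 + 2*k**2 - 2*k + 2).

r(k) = 5*(4*k**3 + 35*k**2 + 85*k + 67)/(4*k**3 + 23*k**2 + 27*k + 13) after simplifying.
Normal form (A,B,C) = (5, 1, k**3 + 23*k**2/4 + 27*k/4 + 13/4).
Solve (5)·f(k+1) − (1)·f(k) = k**3 + 23*k**2/4 + 27*k/4 + 13/4.
Degrees (0,0,3) ⇒ d ≤ 3.
Solve for f: f(k) = (k**3 + 2*k**2 - 2*k + 2)/4 (degree 3 ≤ 3).
So s_k = (B(k−1)f/C)·t_k = ((k**3 + 2*k**2 - 2*k + 2)/(4*k**3 + 23*k**2 + 27*k + 13))·t_k = 5**k*(k**3 + 2*k**2 - 2*k + 2).
Verify: 5**k*(4*k**3 + 23*k**2 + 27*k + 13) matches t_k.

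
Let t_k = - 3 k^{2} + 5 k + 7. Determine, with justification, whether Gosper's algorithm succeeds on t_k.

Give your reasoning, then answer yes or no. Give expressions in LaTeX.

Step 1: r(k) = (3*k**2 + k - 9)/(3*k**2 - 5*k - 7).
So A=1 and B=1, with C=k**2 - 5*k/3 - 7/3.
f must satisfy (1)·f(k+1) − (1)·f(k) = k**2 - 5*k/3 - 7/3.
Bound: deg f ≤ 3.
Match coefficients ⇒ f(k) = k*(k**2 - 4*k - 4)/3.
Then R = B(k−1)f/C = k*(k**2 - 4*k - 4)/(3*k**2 - 5*k - 7), so s_k = R(k)·t_k = k*(-k**2 + 4*k + 4).
Verify: -3*k**2 + 5*k + 7 matches t_k.

Yes. s_k = k \left(- k^{2} + 4 k + 4\right).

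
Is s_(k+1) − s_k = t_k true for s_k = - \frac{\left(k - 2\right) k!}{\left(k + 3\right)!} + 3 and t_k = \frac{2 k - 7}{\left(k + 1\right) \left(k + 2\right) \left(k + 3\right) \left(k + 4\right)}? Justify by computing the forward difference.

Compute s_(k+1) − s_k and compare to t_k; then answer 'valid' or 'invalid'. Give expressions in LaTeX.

s_(k+1) = -(k - 1)*factorial(k + 1)/factorial(k + 4) + 3
s_(k+1) − s_k = (2*k - 7)/((k + 1)*(k + 2)*(k + 3)*(k + 4))
(s_(k+1) − s_k) − t_k = 0

Valid: the claim telescopes to t_k.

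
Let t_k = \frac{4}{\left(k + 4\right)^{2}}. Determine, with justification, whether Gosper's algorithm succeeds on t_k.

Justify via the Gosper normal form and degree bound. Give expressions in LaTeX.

No — the linear system for f has no solution.

r(k) = (k + 4)**2/(k + 5)**2 after simplifying.
A = k**2 + 8*k + 16, B = k**2 + 10*k + 25, C = 1.
Need (k**2 + 8*k + 16)·f(k+1) − (k**2 + 8*k + 16)·f(k) = 1.
d = 0 from the (2,2,0) case.
Generic f = c0 gives residual -1; -1 = 0 cannot hold, so t_k is not Gosper-summable.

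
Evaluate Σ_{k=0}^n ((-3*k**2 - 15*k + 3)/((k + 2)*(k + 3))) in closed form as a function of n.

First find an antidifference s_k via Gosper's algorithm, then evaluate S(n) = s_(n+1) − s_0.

S(n) = 3*(-2*n**2 - n + 1)/(2*(n + 3))

Step 1: r(k) = (k + 2)*(5*k + (k + 1)**2 + 4)/((k + 4)*(k**2 + 5*k - 1)).
A = k + 2, B = k + 4, C = k**2 + 5*k - 1.
Set up (k + 2)·f(k+1) − (k + 3)·f(k) − (k**2 + 5*k - 1) = 0.
Bound: deg f ≤ 2.
Solving with deg f ≤ 2: f(k) = k*(2*k - 3)/2.
Get s_k = R·t_k = 3*k*(3 - 2*k)/(2*(k + 2)) with R(k) = B(k−1)f(k)/C(k) = k*(k + 3)*(2*k - 3)/(2*(k**2 + 5*k - 1)).
Check: Δs_k = 3*(-k**2 - 5*k + 1)/(k**2 + 5*k + 6). ✓
Σ_(k=0)^n t_k = s_(n+1) − s_(0) = (3*(-2*n**2 - n + 1)/(2*(n + 3))) − (0), i.e. 3*(-2*n**2 - n + 1)/(2*(n + 3)).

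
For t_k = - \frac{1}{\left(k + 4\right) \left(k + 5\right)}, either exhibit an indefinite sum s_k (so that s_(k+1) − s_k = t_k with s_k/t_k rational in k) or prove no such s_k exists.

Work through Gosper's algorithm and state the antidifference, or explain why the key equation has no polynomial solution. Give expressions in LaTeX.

s_k = - \frac{k}{4 k + 16}

t_(k+1)/t_k = (k + 4)/(k + 6).
A = k + 4, B = k + 6, C = 1.
Key eq: (k + 4)·f(k+1) = (k + 5)·f(k) + (1).
d = 1 from the (1,1,0) case.
Solve for f: f(k) = k/4 (degree 1 ≤ 1).
R(k) = B(k−1)·f(k)/C(k) = k*(k + 5)/4; s_k = R·t_k = -k/(4*k + 16).
Check: Δs_k = -1/(k**2 + 9*k + 20). ✓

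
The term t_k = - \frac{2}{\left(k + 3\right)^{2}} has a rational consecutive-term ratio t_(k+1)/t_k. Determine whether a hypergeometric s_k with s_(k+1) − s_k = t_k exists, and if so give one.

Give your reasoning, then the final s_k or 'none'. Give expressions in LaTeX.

no hypergeometric antidifference exists

Compute t_(k+1)/t_k: get (k + 3)**2/(k + 4)**2.
Take A(k)=k**2 + 6*k + 9, B(k)=k**2 + 8*k + 16, C(k)=1.
Set up (k**2 + 6*k + 9)·f(k+1) − (k**2 + 6*k + 9)·f(k) − (1) = 0.
From deg A=2, deg B=2, deg C=0: d=0.
Generic f = c0 gives residual -1; -1 = 0 cannot hold, so t_k is not Gosper-summable.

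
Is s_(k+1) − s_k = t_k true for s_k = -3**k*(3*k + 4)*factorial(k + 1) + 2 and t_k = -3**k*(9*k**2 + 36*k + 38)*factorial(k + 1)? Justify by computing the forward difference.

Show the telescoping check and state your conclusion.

valid; difference matches t_k

s_(k+1) = -3**(k + 1)*(3*k + 7)*factorial(k + 2) + 2
s_(k+1) − s_k = -3**k*(9*k**2 + 36*k + 38)*factorial(k + 1)
(s_(k+1) − s_k) − t_k = 0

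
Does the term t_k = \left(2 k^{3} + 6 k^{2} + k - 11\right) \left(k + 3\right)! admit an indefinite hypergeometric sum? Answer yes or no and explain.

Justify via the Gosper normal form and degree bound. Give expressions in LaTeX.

The ratio is (k + 4)*(k + 2*(k + 1)**3 + 6*(k + 1)**2 - 10)/(2*k**3 + 6*k**2 + k - 11).
Factor: A=k + 4; B=1; C=k**3 + 3*k**2 + k/2 - 11/2.
Set up (k + 4)·f(k+1) − (1)·f(k) − (k**3 + 3*k**2 + k/2 - 11/2) = 0.
From deg A=1, deg B=0, deg C=3: d=2.
Solving with deg f ≤ 2: f(k) = (2*k**2 - 4*k - 1)/2.
So s_k = (B(k−1)f/C)·t_k = ((2*k**2 - 4*k - 1)/(2*k**3 + 6*k**2 + k - 11))·t_k = (2*k**2 - 4*k - 1)*factorial(k + 3).
Δs = (2*k**3 + 6*k**2 + k - 11)*factorial(k + 3), as required.

Yes. s_k = \left(2 k^{2} - 4 k - 1\right) \left(k + 3\right)!.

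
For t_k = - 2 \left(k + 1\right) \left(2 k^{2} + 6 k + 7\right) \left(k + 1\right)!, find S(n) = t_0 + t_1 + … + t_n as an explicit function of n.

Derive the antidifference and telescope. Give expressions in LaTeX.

r(k) = (k + 2)**2*(6*k + 2*(k + 1)**2 + 13)/((k + 1)*(2*k**2 + 6*k + 7)) after simplifying.
Gosper form: A/B · C(k+1)/C(k) with A=k + 2, B=1, C=k**3 + 4*k**2 + 13*k/2 + 7/2.
Key eq: (k + 2)·f(k+1) = (1)·f(k) + (k**3 + 4*k**2 + 13*k/2 + 7/2).
d = 2 from the (1,0,3) case.
Solving with deg f ≤ 2: f(k) = (2*k**2 + 2*k - 1)/2.
So s_k = (B(k−1)f/C)·t_k = ((2*k**2 + 2*k - 1)/((k + 1)*(2*k**2 + 6*k + 7)))·t_k = -2*(2*k**2 + 2*k - 1)*factorial(k + 1).
Check: Δs_k = -2*(k + 1)*(2*k**2 + 6*k + 7)*factorial(k + 1). ✓
s_(n+1) = -2*(2*n**2 + 6*n + 3)*factorial(n + 2) and s_(0) = 2, so S(n) = -4*n**4*factorial(n) - 24*n**3*factorial(n) - 50*n**2*factorial(n) - 42*n*factorial(n) - 12*factorial(n) - 2.

S(n) = - 4 n^{4} n! - 24 n^{3} n! - 50 n^{2} n! - 42 n n! - 12 n! - 2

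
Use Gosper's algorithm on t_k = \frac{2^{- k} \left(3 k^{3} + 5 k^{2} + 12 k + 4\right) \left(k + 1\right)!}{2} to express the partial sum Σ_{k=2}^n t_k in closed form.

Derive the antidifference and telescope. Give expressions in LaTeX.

S(n) = \frac{2^{- n} \left(- 24 \cdot 2^{n} + 3 n^{4} n! + 14 n^{3} n! + 21 n^{2} n! + 10 n n!\right)}{2}

Step 1: r(k) = (3*k**4 + 20*k**3 + 59*k**2 + 86*k + 48)/(2*(3*k**3 + 5*k**2 + 12*k + 4)).
Factor: A=k/2 + 1; B=1; C=k**3 + 5*k**2/3 + 4*k + 4/3.
Set up (k/2 + 1)·f(k+1) − (1)·f(k) − (k**3 + 5*k**2/3 + 4*k + 4/3) = 0.
Bound: deg f ≤ 2.
Match coefficients ⇒ f(k) = 2*(k - 1)*(3*k + 2)/3.
So s_k = (B(k−1)f/C)·t_k = (2*(k - 1)*(3*k + 2)/(3*k**3 + 5*k**2 + 12*k + 4))·t_k = (k - 1)*(3*k + 2)*factorial(k + 1)/2**k.
Δs = (3*k**3 + 5*k**2 + 12*k + 4)*factorial(k + 1)/(2*2**k), as required.
Evaluate: s_(n+1) = 2**(-n - 1)*n*(3*n + 5)*factorial(n + 2); subtract s_(2) = 12 ⇒ S(n) = (-24*2**n + 3*n**4*factorial(n) + 14*n**3*factorial(n) + 21*n**2*factorial(n) + 10*n*factorial(n))/(2*2**n).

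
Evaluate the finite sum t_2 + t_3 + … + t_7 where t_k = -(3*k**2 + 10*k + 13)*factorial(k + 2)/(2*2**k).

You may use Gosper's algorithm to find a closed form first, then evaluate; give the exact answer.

r(k) = (k + 3)*(10*k + 3*(k + 1)**2 + 23)/(2*(3*k**2 + 10*k + 13)) after simplifying.
So A=k/2 + 3/2 and B=1, with C=k**2 + 10*k/3 + 13/3.
Solve (k/2 + 3/2)·f(k+1) − (1)·f(k) = k**2 + 10*k/3 + 13/3.
From deg A=1, deg B=0, deg C=2: d=1.
A polynomial solution: f(k) = 2*(3*k + 4)/3.
R(k) = B(k−1)·f(k)/C(k) = 2*(3*k + 4)/(3*k**2 + 10*k + 13); s_k = R·t_k = -(3*k + 4)*factorial(k + 2)/2**k.
Verify: -(3*k**2 + 10*k + 13)*factorial(k + 2)/(2*2**k) matches t_k.
Evaluate s at k=8 and k=2: -396900 and -60; difference -396840.

Σ = -396840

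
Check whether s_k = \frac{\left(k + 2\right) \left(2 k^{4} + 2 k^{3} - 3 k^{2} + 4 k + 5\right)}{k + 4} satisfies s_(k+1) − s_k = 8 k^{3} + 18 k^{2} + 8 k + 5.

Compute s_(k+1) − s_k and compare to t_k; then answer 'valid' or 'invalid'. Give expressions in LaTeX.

s_(k+1) = (2*k**5 + 16*k**4 + 45*k**3 + 57*k**2 + 46*k + 30)/(k + 5)
s_(k+1) − s_k = (8*k**5 + 78*k**4 + 234*k**3 + 271*k**2 + 139*k + 70)/(k**2 + 9*k + 20)
(s_(k+1) − s_k) − t_k = 2*(-6*k**4 - 48*k**3 - 83*k**2 - 33*k - 15)/(k**2 + 9*k + 20)

Invalid: residual \frac{2 \left(- 6 k^{4} - 48 k^{3} - 83 k^{2} - 33 k - 15\right)}{k^{2} + 9 k + 20} ≠ 0.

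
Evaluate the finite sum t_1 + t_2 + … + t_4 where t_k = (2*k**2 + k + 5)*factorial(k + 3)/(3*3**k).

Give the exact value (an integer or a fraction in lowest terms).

Σ = 31576/27

r(k) = (k + 4)*(k + 2*(k + 1)**2 + 6)/(3*(2*k**2 + k + 5)) after simplifying.
A = k/3 + 4/3, B = 1, C = k**2 + k/2 + 5/2.
Set up (k/3 + 4/3)·f(k+1) − (1)·f(k) − (k**2 + k/2 + 5/2) = 0.
Degrees (1,0,2) ⇒ d ≤ 1.
Solving with deg f ≤ 1: f(k) = 3*(2*k - 3)/2.
R(k) = B(k−1)·f(k)/C(k) = 3*(2*k - 3)/(2*k**2 + k + 5); s_k = R·t_k = (2*k - 3)*factorial(k + 3)/3**k.
Δs = (2*k**2 + k + 5)*factorial(k + 3)/(3*3**k), as required.
Evaluate s at k=5 and k=1: 31360/27 and -8; difference 31576/27.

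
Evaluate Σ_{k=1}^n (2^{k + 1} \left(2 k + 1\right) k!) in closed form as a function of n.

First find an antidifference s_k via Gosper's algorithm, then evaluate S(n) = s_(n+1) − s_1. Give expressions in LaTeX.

S(n) = 4 \cdot 2^{n} \left(n + 1\right)! - 4

Ratio r(k) = 2*(k + 1)*(2*k + 3)/(2*k + 1).
Factor: A=2*k + 2; B=1; C=k + 1/2.
Set up (2*k + 2)·f(k+1) − (1)·f(k) − (k + 1/2) = 0.
deg f ≤ 0 (via 1,0,1).
A polynomial solution: f(k) = 1/2.
Get s_k = R·t_k = 2**(k + 1)*factorial(k) with R(k) = B(k−1)f(k)/C(k) = 1/(2*k + 1).
Verify: 2**(k + 1)*(2*k + 1)*factorial(k) matches t_k.
Evaluate: s_(n+1) = 2**(n + 2)*factorial(n + 1); subtract s_(1) = 4 ⇒ S(n) = 4*2**n*factorial(n + 1) - 4.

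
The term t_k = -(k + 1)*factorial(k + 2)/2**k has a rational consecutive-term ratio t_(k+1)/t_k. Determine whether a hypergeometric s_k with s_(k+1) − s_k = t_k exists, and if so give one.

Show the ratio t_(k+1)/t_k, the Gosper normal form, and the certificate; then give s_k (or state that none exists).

s_k = -2**(1 - k)*factorial(k + 2)

Ratio r(k) = (k + 2)*(k + 3)/(2*(k + 1)).
A = k/2 + 3/2, B = 1, C = k + 1.
Need (k/2 + 3/2)·f(k+1) − (1)·f(k) = k + 1.
Degrees (1,0,1) ⇒ d ≤ 0.
Solve for f: f(k) = 2 (degree 0 ≤ 0).
Certificate R = B(k−1)f/C = 2/(k + 1) gives s_k = -2**(1 - k)*factorial(k + 2).
s_(k+1) − s_k = -(k + 1)*factorial(k + 2)/2**k = t_k.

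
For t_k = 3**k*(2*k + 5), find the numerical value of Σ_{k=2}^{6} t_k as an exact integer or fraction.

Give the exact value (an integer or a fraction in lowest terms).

Σ = 17469

Ratio r(k) = 3*(2*k + 7)/(2*k + 5).
Gosper form: A/B · C(k+1)/C(k) with A=3, B=1, C=k + 5/2.
Solve (3)·f(k+1) − (1)·f(k) = k + 5/2.
Degrees (0,0,1) ⇒ d ≤ 1.
Solving with deg f ≤ 1: f(k) = (k + 1)/2.
Certificate R = B(k−1)f/C = (k + 1)/(2*k + 5) gives s_k = 3**k*(k + 1).
Verify: 3**k*(2*k + 5) matches t_k.
Sum = s_(7) − s_(2); s_(7) = 17496, s_(2) = 27 ⇒ 17469.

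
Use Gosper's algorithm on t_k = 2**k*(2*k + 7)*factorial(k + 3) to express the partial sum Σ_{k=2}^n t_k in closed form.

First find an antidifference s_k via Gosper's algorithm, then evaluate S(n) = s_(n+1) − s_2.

Compute t_(k+1)/t_k: get 2*(k + 4)*(2*k + 9)/(2*k + 7).
A = 2*k + 8, B = 1, C = k + 7/2.
Solve (2*k + 8)·f(k+1) − (1)·f(k) = k + 7/2.
d = 0 from the (1,0,1) case.
Solving with deg f ≤ 0: f(k) = 1/2.
Certificate R = B(k−1)f/C = 1/(2*k + 7) gives s_k = 2**k*factorial(k + 3).
Δs = 2**k*(2*k + 7)*factorial(k + 3), as required.
s_(n+1) = 2**(n + 1)*factorial(n + 4) and s_(2) = 480, so S(n) = 2*2**n*factorial(n + 4) - 480.

S(n) = 2*2**n*factorial(n + 4) - 480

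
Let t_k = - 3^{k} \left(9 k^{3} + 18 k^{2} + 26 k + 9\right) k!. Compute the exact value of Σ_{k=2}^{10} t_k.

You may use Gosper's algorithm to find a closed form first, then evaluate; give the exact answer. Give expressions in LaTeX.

Ratio r(k) = 3*(9*k**4 + 54*k**3 + 134*k**2 + 151*k + 62)/(9*k**3 + 18*k**2 + 26*k + 9).
Gosper form: A/B · C(k+1)/C(k) with A=3*k + 3, B=1, C=k**3 + 2*k**2 + 26*k/9 + 1.
Key eq: (3*k + 3)·f(k+1) = (1)·f(k) + (k**3 + 2*k**2 + 26*k/9 + 1).
Degrees (1,0,3) ⇒ d ≤ 2.
Solve for f: f(k) = (3*k**2 - 2*k + 3)/9 (degree 2 ≤ 2).
Certificate R = B(k−1)f/C = (3*k**2 - 2*k + 3)/(9*k**3 + 18*k**2 + 26*k + 9) gives s_k = -3**k*(3*k**2 - 2*k + 3)*factorial(k).
Verify: -3**k*(9*k**3 + 18*k**2 + 26*k + 9)*factorial(k) matches t_k.
Σ_(k=2)^(10) t_k = s_(11) − s_(2) = -2432472631142400 − (-198) = -2432472631142202.

Σ = -2432472631142202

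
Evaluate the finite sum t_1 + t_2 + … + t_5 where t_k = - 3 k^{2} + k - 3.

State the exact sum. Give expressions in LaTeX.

Σ = -165

The ratio is (-k + 3*(k + 1)**2 + 2)/(3*k**2 - k + 3).
Take A(k)=1, B(k)=1, C(k)=k**2 - k/3 + 1.
Key eq: (1)·f(k+1) = (1)·f(k) + (k**2 - k/3 + 1).
Degrees (0,0,2) ⇒ d ≤ 3.
Match coefficients ⇒ f(k) = k*(k**2 - 2*k + 4)/3.
Then R = B(k−1)f/C = k*(k**2 - 2*k + 4)/(3*k**2 - k + 3), so s_k = R(k)·t_k = k*(-k**2 + 2*k - 4).
Verify: -3*k**2 + k - 3 matches t_k.
Sum = s_(6) − s_(1); s_(6) = -168, s_(1) = -3 ⇒ -165.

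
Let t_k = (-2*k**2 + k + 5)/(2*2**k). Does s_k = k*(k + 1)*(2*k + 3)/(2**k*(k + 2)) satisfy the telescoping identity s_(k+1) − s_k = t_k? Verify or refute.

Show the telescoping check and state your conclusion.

s_(k+1) = (k + 1)*(k + 2)*(2*k + 5)/(2*2**k*(k + 3))
s_(k+1) − s_k = (-2*k**4 - 7*k**3 + 5*k**2 + 30*k + 20)/(2*2**k*(k**2 + 5*k + 6))
(s_(k+1) − s_k) − t_k = (2*k**3 + 7*k**2 - k - 10)/(2*2**k*(k**2 + 5*k + 6))

Invalid: residual (2*k**3 + 7*k**2 - k - 10)/(2*2**k*(k**2 + 5*k + 6)) ≠ 0.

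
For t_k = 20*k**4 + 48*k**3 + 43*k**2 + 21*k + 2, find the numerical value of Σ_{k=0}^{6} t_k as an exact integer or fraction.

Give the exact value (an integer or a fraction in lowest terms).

Σ = 71036

Ratio r(k) = (20*k**4 + 128*k**3 + 307*k**2 + 331*k + 134)/(20*k**4 + 48*k**3 + 43*k**2 + 21*k + 2).
Take A(k)=1, B(k)=1, C(k)=k**4 + 12*k**3/5 + 43*k**2/20 + 21*k/20 + 1/10.
Key eq: (1)·f(k+1) = (1)·f(k) + (k**4 + 12*k**3/5 + 43*k**2/20 + 21*k/20 + 1/10).
d = 5 from the (0,0,4) case.
Match coefficients ⇒ f(k) = k*(4*k**4 + 2*k**3 - 3*k**2 + k - 2)/20.
Then R = B(k−1)f/C = k*(4*k**4 + 2*k**3 - 3*k**2 + k - 2)/(20*k**4 + 48*k**3 + 43*k**2 + 21*k + 2), so s_k = R(k)·t_k = k*(4*k**4 + 2*k**3 - 3*k**2 + k - 2).
Check: Δs_k = 20*k**4 + 48*k**3 + 43*k**2 + 21*k + 2. ✓
Sum = s_(7) − s_(0); s_(7) = 71036, s_(0) = 0 ⇒ 71036.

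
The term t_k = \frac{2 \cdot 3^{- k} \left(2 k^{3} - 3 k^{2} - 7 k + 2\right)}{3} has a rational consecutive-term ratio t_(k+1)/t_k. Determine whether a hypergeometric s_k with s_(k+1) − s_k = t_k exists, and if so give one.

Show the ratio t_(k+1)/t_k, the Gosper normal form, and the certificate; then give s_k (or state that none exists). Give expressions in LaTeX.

Ratio r(k) = (2*k**3 + 3*k**2 - 7*k - 6)/(3*(2*k**3 - 3*k**2 - 7*k + 2)).
Factor: A=1/3; B=1; C=k**3 - 3*k**2/2 - 7*k/2 + 1.
Solve (1/3)·f(k+1) − (1)·f(k) = k**3 - 3*k**2/2 - 7*k/2 + 1.
Bound: deg f ≤ 3.
Coefficient equations give f(k) = -3*(2*k**3 - 4*k + 1)/4.
Then R = B(k−1)f/C = -3*(2*k**3 - 4*k + 1)/(2*(2*k**3 - 3*k**2 - 7*k + 2)), so s_k = R(k)·t_k = (-2*k**3 + 4*k - 1)/3**k.
Δs = 2*(2*k**3 - 3*k**2 - 7*k + 2)/(3*3**k), as required.

s_k = 3^{- k} \left(- 2 k^{3} + 4 k - 1\right)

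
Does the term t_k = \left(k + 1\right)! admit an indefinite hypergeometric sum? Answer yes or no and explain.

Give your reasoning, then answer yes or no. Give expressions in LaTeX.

Step 1: r(k) = k + 2.
Take A(k)=k + 2, B(k)=1, C(k)=1.
Need (k + 2)·f(k+1) − (1)·f(k) = 1.
deg f ≤ -1 (via 1,0,0).
Negative degree bound (-1): no f exists, t_k not Gosper-summable.

No — negative degree bound, so no certificate f.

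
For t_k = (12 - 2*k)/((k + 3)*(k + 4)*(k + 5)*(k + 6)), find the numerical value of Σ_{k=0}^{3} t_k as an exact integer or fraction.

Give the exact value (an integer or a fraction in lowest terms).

t_(k+1)/t_k = (k - 5)*(k + 3)/((k - 6)*(k + 7)).
Gosper form: A/B · C(k+1)/C(k) with A=k + 3, B=k + 7, C=k - 6.
f must satisfy (k + 3)·f(k+1) − (k + 6)·f(k) = k - 6.
From deg A=1, deg B=1, deg C=1: d=3.
Solving with deg f ≤ 3: f(k) = -k*(k**2 + 12*k + 67)/40.
Get s_k = R·t_k = k*(k**2 + 12*k + 67)/(20*(k + 3)*(k + 4)*(k + 5)) with R(k) = B(k−1)f(k)/C(k) = -k*(k + 6)*(k**2 + 12*k + 67)/(40*(k - 6)).
s_(k+1) − s_k = 2*(6 - k)/(k**4 + 18*k**3 + 119*k**2 + 342*k + 360) = t_k.
Σ_(k=0)^(3) t_k = s_(4) − s_(0) = 131/2520 − (0) = 131/2520.

Σ = 131/2520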